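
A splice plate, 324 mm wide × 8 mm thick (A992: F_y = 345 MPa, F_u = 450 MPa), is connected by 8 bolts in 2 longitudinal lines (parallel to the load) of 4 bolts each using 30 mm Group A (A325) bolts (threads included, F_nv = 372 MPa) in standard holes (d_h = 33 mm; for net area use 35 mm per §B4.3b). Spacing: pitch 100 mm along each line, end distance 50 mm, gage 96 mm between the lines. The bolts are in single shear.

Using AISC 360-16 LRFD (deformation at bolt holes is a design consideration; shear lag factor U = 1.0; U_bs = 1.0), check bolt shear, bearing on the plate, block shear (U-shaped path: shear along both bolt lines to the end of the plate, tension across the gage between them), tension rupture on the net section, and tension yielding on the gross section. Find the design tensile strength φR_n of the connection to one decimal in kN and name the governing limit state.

Bolt shear: A_b = π(30)²/4 = 706.86 mm². φR_n = 0.75 × 372 × 706.86 × 8 × 1 = 1577.7 kN.
Bearing (8 mm plate, F_u = 450 MPa): end bolts L_c = 50 − 33/2 = 33.5, R_n = min(1.2×33.5×8×450, 2.4×30×8×450) = 144.72 kN/bolt; interior L_c = 100 − 33 = 67, R_n = 259.2 kN/bolt. φR_n = 0.75 × (2×144.72 + 6×259.2) = 1383.5 kN.
Block shear: shear path 2×[50+3×100] = 2×350 mm, A_gv = 5600, A_nv = 2×(350 − 3.5×35)×8 = 3640 mm²; tension across gage: (96 − 1×35)×8 = 488 mm². R_n = min(0.6×450×3640, 0.6×345×5600) + 1.0×450×488 = min(982.8, 1159.2) + 219.6 = 1202.4 kN. φR_n = 0.75 × 1202.4 = 901.8 kN.
Tension rupture (net): A_n = (324 − 2×35)×8 = 2032 mm² (U = 1.0, A_e = A_n). φR_n = 0.75 × 450 × 2032 = 685.8 kN.
Tension yield (gross): A_g = 324×8 = 2592 mm². φR_n = 0.90 × 345 × 2592 = 804.8 kN.
Governing: min(1577.7, 1383.5, 901.8, 685.8, 804.8) = 685.8 kN → net-section rupture.

685.8 kN (net-section rupture governs)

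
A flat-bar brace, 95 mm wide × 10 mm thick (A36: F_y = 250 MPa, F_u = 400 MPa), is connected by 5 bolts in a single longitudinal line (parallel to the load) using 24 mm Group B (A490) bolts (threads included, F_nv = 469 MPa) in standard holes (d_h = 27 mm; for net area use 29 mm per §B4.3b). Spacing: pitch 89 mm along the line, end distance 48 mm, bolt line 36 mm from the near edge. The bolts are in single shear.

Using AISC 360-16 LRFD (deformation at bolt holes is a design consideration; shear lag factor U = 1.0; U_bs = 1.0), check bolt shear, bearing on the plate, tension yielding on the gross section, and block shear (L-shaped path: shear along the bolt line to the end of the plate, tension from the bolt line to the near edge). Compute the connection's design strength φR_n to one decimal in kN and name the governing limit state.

213.8 kN (gross-section yield governs)

Bolt shear: A_b = π(24)²/4 = 452.39 mm². φR_n = 0.75 × 469 × 452.39 × 5 × 1 = 795.6 kN.
Bearing (10 mm plate, F_u = 400 MPa): end bolts L_c = 48 − 27/2 = 34.5, R_n = min(1.2×34.5×10×400, 2.4×24×10×400) = 165.6 kN/bolt; interior L_c = 89 − 27 = 62, R_n = 230.4 kN/bolt. φR_n = 0.75 × (1×165.6 + 4×230.4) = 815.4 kN.
Tension yield (gross): A_g = 95×10 = 950 mm². φR_n = 0.90 × 250 × 950 = 213.8 kN.
Block shear: shear path 1×[48+4×89] = 1×404 mm, A_gv = 4040, A_nv = 1×(404 − 4.5×29)×10 = 2735 mm²; tension to near edge: (36 − 0.5×29)×10 = 215 mm². R_n = min(0.6×400×2735, 0.6×250×4040) + 1.0×400×215 = min(656.4, 606) + 86 = 692 kN. φR_n = 0.75 × 692 = 519.0 kN.
Governing: min(795.6, 815.4, 213.8, 519.0) = 213.8 kN → gross-section yield.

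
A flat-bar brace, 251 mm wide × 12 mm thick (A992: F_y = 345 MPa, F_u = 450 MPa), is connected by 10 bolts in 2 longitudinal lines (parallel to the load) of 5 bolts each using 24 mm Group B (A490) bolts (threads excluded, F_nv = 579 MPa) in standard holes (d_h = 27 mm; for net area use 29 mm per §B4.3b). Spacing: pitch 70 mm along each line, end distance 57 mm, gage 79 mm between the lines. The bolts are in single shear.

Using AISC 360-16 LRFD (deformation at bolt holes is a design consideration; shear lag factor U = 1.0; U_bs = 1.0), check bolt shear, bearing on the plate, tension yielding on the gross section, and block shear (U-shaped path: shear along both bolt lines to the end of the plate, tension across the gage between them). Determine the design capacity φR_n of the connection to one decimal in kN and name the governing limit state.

Bolt shear: A_b = π(24)²/4 = 452.39 mm². φR_n = 0.75 × 579 × 452.39 × 10 × 1 = 1964.5 kN.
Bearing (12 mm plate, F_u = 450 MPa): end bolts L_c = 57 − 27/2 = 43.5, R_n = min(1.2×43.5×12×450, 2.4×24×12×450) = 281.88 kN/bolt; interior L_c = 70 − 27 = 43, R_n = 278.64 kN/bolt. φR_n = 0.75 × (2×281.88 + 8×278.64) = 2094.7 kN.
Tension yield (gross): A_g = 251×12 = 3012 mm². φR_n = 0.90 × 345 × 3012 = 935.2 kN.
Block shear: shear path 2×[57+4×70] = 2×337 mm, A_gv = 8088, A_nv = 2×(337 − 4.5×29)×12 = 4956 mm²; tension across gage: (79 − 1×29)×12 = 600 mm². R_n = min(0.6×450×4956, 0.6×345×8088) + 1.0×450×600 = min(1338.1, 1674.2) + 270 = 1608.1 kN. φR_n = 0.75 × 1608.1 = 1206.1 kN.
Governing: min(1964.5, 2094.7, 935.2, 1206.1) = 935.2 kN → gross-section yield.

935.2 kN (gross-section yield governs)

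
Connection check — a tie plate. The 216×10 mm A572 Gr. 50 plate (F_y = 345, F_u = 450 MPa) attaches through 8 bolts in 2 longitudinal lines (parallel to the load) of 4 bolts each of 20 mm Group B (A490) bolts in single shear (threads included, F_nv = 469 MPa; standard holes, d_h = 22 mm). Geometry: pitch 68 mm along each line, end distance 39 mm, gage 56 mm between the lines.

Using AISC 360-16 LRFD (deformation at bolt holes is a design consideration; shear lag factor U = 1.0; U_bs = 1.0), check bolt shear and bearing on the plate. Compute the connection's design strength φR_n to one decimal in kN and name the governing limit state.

884.0 kN (bolt shear governs)

Bolt shear: A_b = π(20)²/4 = 314.16 mm². φR_n = 0.75 × 469 × 314.16 × 8 × 1 = 884.0 kN.
Bearing (10 mm plate, F_u = 450 MPa): end bolts L_c = 39 − 22/2 = 28, R_n = min(1.2×28×10×450, 2.4×20×10×450) = 151.2 kN/bolt; interior L_c = 68 − 22 = 46, R_n = 216 kN/bolt. φR_n = 0.75 × (2×151.2 + 6×216) = 1198.8 kN.
Governing: min(884.0, 1198.8) = 884.0 kN → bolt shear.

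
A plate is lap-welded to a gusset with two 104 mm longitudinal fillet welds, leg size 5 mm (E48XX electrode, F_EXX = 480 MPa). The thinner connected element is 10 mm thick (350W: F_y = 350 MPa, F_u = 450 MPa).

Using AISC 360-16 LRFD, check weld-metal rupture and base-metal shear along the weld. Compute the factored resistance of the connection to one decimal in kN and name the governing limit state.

Weld metal: throat = 0.707×5 = 3.535 mm, L = 2×104 = 208 mm. φR_n = 0.75 × 0.6 × 480 × 3.535 × 208 = 158.8 kN.
Base metal shear (10 mm plate): yield φR_n = 1.0×0.6×350×10×208 = 436.8 kN; rupture φR_n = 0.75×0.6×450×10×208 = 421.2 kN; take 421.2 kN (rupture).
Governing: min(158.8, 421.2) = 158.8 kN → weld metal.

158.8 kN (weld metal governs)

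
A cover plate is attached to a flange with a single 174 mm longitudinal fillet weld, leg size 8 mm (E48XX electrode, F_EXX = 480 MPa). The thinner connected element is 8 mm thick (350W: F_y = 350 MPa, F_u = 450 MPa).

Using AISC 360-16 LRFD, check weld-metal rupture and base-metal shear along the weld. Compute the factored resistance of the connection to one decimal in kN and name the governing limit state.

Weld metal: throat = 0.707×8 = 5.656 mm, L = 174 mm. φR_n = 0.75 × 0.6 × 480 × 5.656 × 174 = 212.6 kN.
Base metal shear (8 mm plate): yield φR_n = 1.0×0.6×350×8×174 = 292.3 kN; rupture φR_n = 0.75×0.6×450×8×174 = 281.9 kN; take 281.9 kN (rupture).
Governing: min(212.6, 281.9) = 212.6 kN → weld metal.

212.6 kN (weld metal governs)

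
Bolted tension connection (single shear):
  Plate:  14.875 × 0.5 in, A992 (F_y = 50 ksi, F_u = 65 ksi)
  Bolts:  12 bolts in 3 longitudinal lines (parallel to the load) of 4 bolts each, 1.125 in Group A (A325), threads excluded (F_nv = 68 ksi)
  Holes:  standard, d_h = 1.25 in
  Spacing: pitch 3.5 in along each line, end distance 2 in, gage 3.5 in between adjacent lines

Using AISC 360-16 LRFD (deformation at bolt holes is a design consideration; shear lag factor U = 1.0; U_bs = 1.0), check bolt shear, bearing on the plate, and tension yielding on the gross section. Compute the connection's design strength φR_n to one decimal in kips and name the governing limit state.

Bolt shear: A_b = π(1.125)²/4 = 0.99402 in². φR_n = 0.75 × 68 × 0.99402 × 12 × 1 = 608.3 kips.
Bearing (0.5 in plate, F_u = 65 ksi): end bolts L_c = 2 − 1.25/2 = 1.375, R_n = min(1.2×1.375×0.5×65, 2.4×1.125×0.5×65) = 53.625 kips/bolt; interior L_c = 3.5 − 1.25 = 2.25, R_n = 87.75 kips/bolt. φR_n = 0.75 × (3×53.625 + 9×87.75) = 713.0 kips.
Tension yield (gross): A_g = 14.875×0.5 = 7.4375 in². φR_n = 0.90 × 50 × 7.4375 = 334.7 kips.
Governing: min(608.3, 713.0, 334.7) = 334.7 kips → gross-section yield.

334.7 kips (gross-section yield governs)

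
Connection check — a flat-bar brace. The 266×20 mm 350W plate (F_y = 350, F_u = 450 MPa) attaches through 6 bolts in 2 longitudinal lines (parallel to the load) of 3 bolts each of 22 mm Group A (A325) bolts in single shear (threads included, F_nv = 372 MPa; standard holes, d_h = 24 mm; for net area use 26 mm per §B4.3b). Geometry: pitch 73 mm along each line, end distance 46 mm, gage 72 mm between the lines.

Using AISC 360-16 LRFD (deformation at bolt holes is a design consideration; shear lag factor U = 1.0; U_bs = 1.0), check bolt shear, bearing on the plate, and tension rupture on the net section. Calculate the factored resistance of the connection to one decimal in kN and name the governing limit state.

Bolt shear: A_b = π(22)²/4 = 380.13 mm². φR_n = 0.75 × 372 × 380.13 × 6 × 1 = 636.3 kN.
Bearing (20 mm plate, F_u = 450 MPa): end bolts L_c = 46 − 24/2 = 34, R_n = min(1.2×34×20×450, 2.4×22×20×450) = 367.2 kN/bolt; interior L_c = 73 − 24 = 49, R_n = 475.2 kN/bolt. φR_n = 0.75 × (2×367.2 + 4×475.2) = 1976.4 kN.
Tension rupture (net): A_n = (266 − 2×26)×20 = 4280 mm² (U = 1.0, A_e = A_n). φR_n = 0.75 × 450 × 4280 = 1444.5 kN.
Governing: min(636.3, 1976.4, 1444.5) = 636.3 kN → bolt shear.

636.3 kN (bolt shear governs)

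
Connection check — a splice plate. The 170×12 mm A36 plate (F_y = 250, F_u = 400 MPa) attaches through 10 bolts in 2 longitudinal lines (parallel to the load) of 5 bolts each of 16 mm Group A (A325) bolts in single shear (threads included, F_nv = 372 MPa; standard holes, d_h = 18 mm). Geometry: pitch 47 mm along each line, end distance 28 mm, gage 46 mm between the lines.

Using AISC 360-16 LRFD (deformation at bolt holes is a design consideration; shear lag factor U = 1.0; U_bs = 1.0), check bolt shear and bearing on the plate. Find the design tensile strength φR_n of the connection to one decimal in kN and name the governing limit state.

Bolt shear: A_b = π(16)²/4 = 201.06 mm². φR_n = 0.75 × 372 × 201.06 × 10 × 1 = 561.0 kN.
Bearing (12 mm plate, F_u = 400 MPa): end bolts L_c = 28 − 18/2 = 19, R_n = min(1.2×19×12×400, 2.4×16×12×400) = 109.44 kN/bolt; interior L_c = 47 − 18 = 29, R_n = 167.04 kN/bolt. φR_n = 0.75 × (2×109.44 + 8×167.04) = 1166.4 kN.
Governing: min(561.0, 1166.4) = 561.0 kN → bolt shear.

561.0 kN (bolt shear governs)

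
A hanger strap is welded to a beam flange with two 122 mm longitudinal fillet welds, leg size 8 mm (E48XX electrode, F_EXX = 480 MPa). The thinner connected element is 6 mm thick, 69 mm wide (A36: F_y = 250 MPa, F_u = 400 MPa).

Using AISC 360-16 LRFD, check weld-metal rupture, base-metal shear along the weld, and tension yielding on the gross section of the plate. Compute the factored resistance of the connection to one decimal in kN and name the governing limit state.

93.2 kN (gross-section yield governs)

Weld metal: throat = 0.707×8 = 5.656 mm, L = 2×122 = 244 mm. φR_n = 0.75 × 0.6 × 480 × 5.656 × 244 = 298.1 kN.
Base metal shear (6 mm plate): yield φR_n = 1.0×0.6×250×6×244 = 219.6 kN; rupture φR_n = 0.75×0.6×400×6×244 = 263.5 kN; take 219.6 kN (yield).
Tension yield (gross): A_g = 69×6 = 414 mm². φR_n = 0.90 × 250 × 414 = 93.2 kN.
Governing: min(298.1, 219.6, 93.2) = 93.2 kN → gross-section yield.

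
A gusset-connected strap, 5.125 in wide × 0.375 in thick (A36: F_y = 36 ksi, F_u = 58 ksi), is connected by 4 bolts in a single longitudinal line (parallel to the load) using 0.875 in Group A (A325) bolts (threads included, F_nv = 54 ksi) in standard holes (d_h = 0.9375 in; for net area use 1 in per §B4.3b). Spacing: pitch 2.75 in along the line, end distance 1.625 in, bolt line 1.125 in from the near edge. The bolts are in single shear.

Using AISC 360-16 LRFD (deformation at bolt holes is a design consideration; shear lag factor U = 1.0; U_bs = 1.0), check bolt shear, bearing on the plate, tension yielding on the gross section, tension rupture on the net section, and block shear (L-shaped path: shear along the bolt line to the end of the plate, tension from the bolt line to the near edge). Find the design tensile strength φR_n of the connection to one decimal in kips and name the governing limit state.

Bolt shear: A_b = π(0.875)²/4 = 0.60132 in². φR_n = 0.75 × 54 × 0.60132 × 4 × 1 = 97.4 kips.
Bearing (0.375 in plate, F_u = 58 ksi): end bolts L_c = 1.625 − 0.9375/2 = 1.15625, R_n = min(1.2×1.15625×0.375×58, 2.4×0.875×0.375×58) = 30.178 kips/bolt; interior L_c = 2.75 − 0.9375 = 1.8125, R_n = 45.675 kips/bolt. φR_n = 0.75 × (1×30.178 + 3×45.675) = 125.4 kips.
Tension yield (gross): A_g = 5.125×0.375 = 1.9219 in². φR_n = 0.90 × 36 × 1.9219 = 62.3 kips.
Tension rupture (net): A_n = (5.125 − 1×1)×0.375 = 1.5469 in² (U = 1.0, A_e = A_n). φR_n = 0.75 × 58 × 1.5469 = 67.3 kips.
Block shear: shear path 1×[1.625+3×2.75] = 1×9.875 in, A_gv = 3.7031, A_nv = 1×(9.875 − 3.5×1)×0.375 = 2.3906 in²; tension to near edge: (1.125 − 0.5×1)×0.375 = 0.23438 in². R_n = min(0.6×58×2.3906, 0.6×36×3.7031) + 1.0×58×0.23438 = min(83.193, 79.987) + 13.594 = 93.581 kips. φR_n = 0.75 × 93.581 = 70.2 kips.
Governing: min(97.4, 125.4, 62.3, 67.3, 70.2) = 62.3 kips → gross-section yield.

62.3 kips (gross-section yield governs)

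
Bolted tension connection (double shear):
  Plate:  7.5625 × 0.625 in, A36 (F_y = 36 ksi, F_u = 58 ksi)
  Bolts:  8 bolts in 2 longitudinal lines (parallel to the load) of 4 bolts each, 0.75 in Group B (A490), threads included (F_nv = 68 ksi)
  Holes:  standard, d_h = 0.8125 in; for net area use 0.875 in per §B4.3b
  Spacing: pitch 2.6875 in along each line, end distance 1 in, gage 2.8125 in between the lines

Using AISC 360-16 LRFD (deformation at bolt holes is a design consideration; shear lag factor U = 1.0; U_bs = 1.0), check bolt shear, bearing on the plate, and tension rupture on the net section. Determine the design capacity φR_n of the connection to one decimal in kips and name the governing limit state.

158.0 kips (net-section rupture governs)

Bolt shear: A_b = π(0.75)²/4 = 0.44179 in². φR_n = 0.75 × 68 × 0.44179 × 8 × 2 = 360.5 kips.
Bearing (0.625 in plate, F_u = 58 ksi): end bolts L_c = 1 − 0.8125/2 = 0.59375, R_n = min(1.2×0.59375×0.625×58, 2.4×0.75×0.625×58) = 25.828 kips/bolt; interior L_c = 2.6875 − 0.8125 = 1.875, R_n = 65.25 kips/bolt. φR_n = 0.75 × (2×25.828 + 6×65.25) = 332.4 kips.
Tension rupture (net): A_n = (7.5625 − 2×0.875)×0.625 = 3.6328 in² (U = 1.0, A_e = A_n). φR_n = 0.75 × 58 × 3.6328 = 158.0 kips.
Governing: min(360.5, 332.4, 158.0) = 158.0 kips → net-section rupture.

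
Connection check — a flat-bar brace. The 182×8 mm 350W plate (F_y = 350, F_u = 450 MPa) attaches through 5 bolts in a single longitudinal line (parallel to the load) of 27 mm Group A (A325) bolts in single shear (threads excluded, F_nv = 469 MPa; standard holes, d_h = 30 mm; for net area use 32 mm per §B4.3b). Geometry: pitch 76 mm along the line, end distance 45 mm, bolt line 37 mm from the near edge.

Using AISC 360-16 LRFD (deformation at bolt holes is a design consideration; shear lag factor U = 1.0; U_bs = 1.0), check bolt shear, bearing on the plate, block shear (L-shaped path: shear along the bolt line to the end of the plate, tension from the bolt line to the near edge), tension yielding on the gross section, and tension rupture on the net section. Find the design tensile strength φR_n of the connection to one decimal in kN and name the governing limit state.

388.8 kN (block shear governs)

Bolt shear: A_b = π(27)²/4 = 572.56 mm². φR_n = 0.75 × 469 × 572.56 × 5 × 1 = 1007.0 kN.
Bearing (8 mm plate, F_u = 450 MPa): end bolts L_c = 45 − 30/2 = 30, R_n = min(1.2×30×8×450, 2.4×27×8×450) = 129.6 kN/bolt; interior L_c = 76 − 30 = 46, R_n = 198.72 kN/bolt. φR_n = 0.75 × (1×129.6 + 4×198.72) = 693.4 kN.
Block shear: shear path 1×[45+4×76] = 1×349 mm, A_gv = 2792, A_nv = 1×(349 − 4.5×32)×8 = 1640 mm²; tension to near edge: (37 − 0.5×32)×8 = 168 mm². R_n = min(0.6×450×1640, 0.6×350×2792) + 1.0×450×168 = min(442.8, 586.32) + 75.6 = 518.4 kN. φR_n = 0.75 × 518.4 = 388.8 kN.
Tension yield (gross): A_g = 182×8 = 1456 mm². φR_n = 0.90 × 350 × 1456 = 458.6 kN.
Tension rupture (net): A_n = (182 − 1×32)×8 = 1200 mm² (U = 1.0, A_e = A_n). φR_n = 0.75 × 450 × 1200 = 405.0 kN.
Governing: min(1007.0, 693.4, 388.8, 458.6, 405.0) = 388.8 kN → block shear.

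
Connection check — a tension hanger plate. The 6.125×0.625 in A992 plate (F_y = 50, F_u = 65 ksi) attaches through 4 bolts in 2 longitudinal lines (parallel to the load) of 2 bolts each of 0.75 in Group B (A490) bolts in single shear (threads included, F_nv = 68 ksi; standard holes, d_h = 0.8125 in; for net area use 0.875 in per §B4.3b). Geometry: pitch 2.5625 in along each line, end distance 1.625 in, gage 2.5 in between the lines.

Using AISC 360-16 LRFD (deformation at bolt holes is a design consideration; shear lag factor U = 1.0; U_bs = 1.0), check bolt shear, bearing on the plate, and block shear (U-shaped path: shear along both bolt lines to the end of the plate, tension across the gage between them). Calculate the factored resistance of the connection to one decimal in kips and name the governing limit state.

90.1 kips (bolt shear governs)

Bolt shear: A_b = π(0.75)²/4 = 0.44179 in². φR_n = 0.75 × 68 × 0.44179 × 4 × 1 = 90.1 kips.
Bearing (0.625 in plate, F_u = 65 ksi): end bolts L_c = 1.625 − 0.8125/2 = 1.21875, R_n = min(1.2×1.21875×0.625×65, 2.4×0.75×0.625×65) = 59.414 kips/bolt; interior L_c = 2.5625 − 0.8125 = 1.75, R_n = 73.125 kips/bolt. φR_n = 0.75 × (2×59.414 + 2×73.125) = 198.8 kips.
Block shear: shear path 2×[1.625+1×2.5625] = 2×4.1875 in, A_gv = 5.2344, A_nv = 2×(4.1875 − 1.5×0.875)×0.625 = 3.5938 in²; tension across gage: (2.5 − 1×0.875)×0.625 = 1.0156 in². R_n = min(0.6×65×3.5938, 0.6×50×5.2344) + 1.0×65×1.0156 = min(140.16, 157.03) + 66.014 = 206.17 kips. φR_n = 0.75 × 206.17 = 154.6 kips.
Governing: min(90.1, 198.8, 154.6) = 90.1 kips → bolt shear.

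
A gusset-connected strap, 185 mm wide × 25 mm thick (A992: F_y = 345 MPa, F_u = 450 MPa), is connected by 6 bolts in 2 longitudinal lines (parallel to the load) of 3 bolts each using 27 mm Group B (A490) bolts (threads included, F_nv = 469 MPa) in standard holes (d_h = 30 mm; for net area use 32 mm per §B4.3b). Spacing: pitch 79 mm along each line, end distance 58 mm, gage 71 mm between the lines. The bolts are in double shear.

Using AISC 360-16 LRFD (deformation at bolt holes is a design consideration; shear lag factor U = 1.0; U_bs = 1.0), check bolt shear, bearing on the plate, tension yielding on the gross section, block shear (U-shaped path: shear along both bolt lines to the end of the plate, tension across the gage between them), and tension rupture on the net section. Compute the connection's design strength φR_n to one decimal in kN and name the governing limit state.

Bolt shear: A_b = π(27)²/4 = 572.56 mm². φR_n = 0.75 × 469 × 572.56 × 6 × 2 = 2416.8 kN.
Bearing (25 mm plate, F_u = 450 MPa): end bolts L_c = 58 − 30/2 = 43, R_n = min(1.2×43×25×450, 2.4×27×25×450) = 580.5 kN/bolt; interior L_c = 79 − 30 = 49, R_n = 661.5 kN/bolt. φR_n = 0.75 × (2×580.5 + 4×661.5) = 2855.3 kN.
Tension yield (gross): A_g = 185×25 = 4625 mm². φR_n = 0.90 × 345 × 4625 = 1436.1 kN.
Block shear: shear path 2×[58+2×79] = 2×216 mm, A_gv = 10800, A_nv = 2×(216 − 2.5×32)×25 = 6800 mm²; tension across gage: (71 − 1×32)×25 = 975 mm². R_n = min(0.6×450×6800, 0.6×345×10800) + 1.0×450×975 = min(1836, 2235.6) + 438.75 = 2274.8 kN. φR_n = 0.75 × 2274.8 = 1706.1 kN.
Tension rupture (net): A_n = (185 − 2×32)×25 = 3025 mm² (U = 1.0, A_e = A_n). φR_n = 0.75 × 450 × 3025 = 1020.9 kN.
Governing: min(2416.8, 2855.3, 1436.1, 1706.1, 1020.9) = 1020.9 kN → net-section rupture.

1020.9 kN (net-section rupture governs)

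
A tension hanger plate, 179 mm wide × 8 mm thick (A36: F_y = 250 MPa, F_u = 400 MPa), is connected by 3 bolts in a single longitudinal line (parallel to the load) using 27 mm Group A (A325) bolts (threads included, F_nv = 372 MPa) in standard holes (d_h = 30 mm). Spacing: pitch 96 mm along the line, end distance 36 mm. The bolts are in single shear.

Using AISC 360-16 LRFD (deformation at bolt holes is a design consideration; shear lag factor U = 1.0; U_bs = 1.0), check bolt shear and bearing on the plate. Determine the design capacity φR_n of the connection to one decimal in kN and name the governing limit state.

Bolt shear: A_b = π(27)²/4 = 572.56 mm². φR_n = 0.75 × 372 × 572.56 × 3 × 1 = 479.2 kN.
Bearing (8 mm plate, F_u = 400 MPa): end bolts L_c = 36 − 30/2 = 21, R_n = min(1.2×21×8×400, 2.4×27×8×400) = 80.64 kN/bolt; interior L_c = 96 − 30 = 66, R_n = 207.36 kN/bolt. φR_n = 0.75 × (1×80.64 + 2×207.36) = 371.5 kN.
Governing: min(479.2, 371.5) = 371.5 kN → bearing.

371.5 kN (bearing governs)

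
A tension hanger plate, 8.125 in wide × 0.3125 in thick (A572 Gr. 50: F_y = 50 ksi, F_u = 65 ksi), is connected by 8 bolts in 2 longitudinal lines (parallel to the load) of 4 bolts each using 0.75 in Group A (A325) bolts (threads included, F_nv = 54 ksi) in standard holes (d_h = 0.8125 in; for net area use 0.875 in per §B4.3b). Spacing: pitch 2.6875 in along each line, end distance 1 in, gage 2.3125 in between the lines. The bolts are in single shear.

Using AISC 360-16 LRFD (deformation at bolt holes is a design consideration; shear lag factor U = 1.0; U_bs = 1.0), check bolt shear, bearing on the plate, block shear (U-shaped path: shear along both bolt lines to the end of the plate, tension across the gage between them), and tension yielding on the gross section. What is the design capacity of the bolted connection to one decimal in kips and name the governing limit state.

114.3 kips (gross-section yield governs)

Bolt shear: A_b = π(0.75)²/4 = 0.44179 in². φR_n = 0.75 × 54 × 0.44179 × 8 × 1 = 143.1 kips.
Bearing (0.3125 in plate, F_u = 65 ksi): end bolts L_c = 1 − 0.8125/2 = 0.59375, R_n = min(1.2×0.59375×0.3125×65, 2.4×0.75×0.3125×65) = 14.473 kips/bolt; interior L_c = 2.6875 − 0.8125 = 1.875, R_n = 36.563 kips/bolt. φR_n = 0.75 × (2×14.473 + 6×36.563) = 186.2 kips.
Block shear: shear path 2×[1+3×2.6875] = 2×9.0625 in, A_gv = 5.6641, A_nv = 2×(9.0625 − 3.5×0.875)×0.3125 = 3.75 in²; tension across gage: (2.3125 − 1×0.875)×0.3125 = 0.44922 in². R_n = min(0.6×65×3.75, 0.6×50×5.6641) + 1.0×65×0.44922 = min(146.25, 169.92) + 29.199 = 175.45 kips. φR_n = 0.75 × 175.45 = 131.6 kips.
Tension yield (gross): A_g = 8.125×0.3125 = 2.5391 in². φR_n = 0.90 × 50 × 2.5391 = 114.3 kips.
Governing: min(143.1, 186.2, 131.6, 114.3) = 114.3 kips → gross-section yield.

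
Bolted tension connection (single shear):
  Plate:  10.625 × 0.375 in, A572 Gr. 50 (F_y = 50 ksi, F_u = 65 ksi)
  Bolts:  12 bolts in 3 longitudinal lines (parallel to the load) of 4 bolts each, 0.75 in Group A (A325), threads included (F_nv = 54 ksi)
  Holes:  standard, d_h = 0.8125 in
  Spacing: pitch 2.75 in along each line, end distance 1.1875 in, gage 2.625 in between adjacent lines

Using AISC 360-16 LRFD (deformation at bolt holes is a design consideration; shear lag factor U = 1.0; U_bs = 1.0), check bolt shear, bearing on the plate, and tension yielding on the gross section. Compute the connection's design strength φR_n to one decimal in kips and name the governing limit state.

Bolt shear: A_b = π(0.75)²/4 = 0.44179 in². φR_n = 0.75 × 54 × 0.44179 × 12 × 1 = 214.7 kips.
Bearing (0.375 in plate, F_u = 65 ksi): end bolts L_c = 1.1875 − 0.8125/2 = 0.78125, R_n = min(1.2×0.78125×0.375×65, 2.4×0.75×0.375×65) = 22.852 kips/bolt; interior L_c = 2.75 − 0.8125 = 1.9375, R_n = 43.875 kips/bolt. φR_n = 0.75 × (3×22.852 + 9×43.875) = 347.6 kips.
Tension yield (gross): A_g = 10.625×0.375 = 3.9844 in². φR_n = 0.90 × 50 × 3.9844 = 179.3 kips.
Governing: min(214.7, 347.6, 179.3) = 179.3 kips → gross-section yield.

179.3 kips (gross-section yield governs)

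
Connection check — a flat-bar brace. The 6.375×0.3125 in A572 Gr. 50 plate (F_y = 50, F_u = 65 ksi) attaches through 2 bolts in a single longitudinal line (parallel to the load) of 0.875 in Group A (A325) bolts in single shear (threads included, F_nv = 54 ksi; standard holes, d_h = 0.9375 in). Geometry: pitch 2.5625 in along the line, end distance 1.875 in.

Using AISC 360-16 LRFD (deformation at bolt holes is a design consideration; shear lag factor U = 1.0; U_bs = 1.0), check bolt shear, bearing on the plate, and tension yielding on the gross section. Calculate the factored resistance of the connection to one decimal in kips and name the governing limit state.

48.7 kips (bolt shear governs)

Bolt shear: A_b = π(0.875)²/4 = 0.60132 in². φR_n = 0.75 × 54 × 0.60132 × 2 × 1 = 48.7 kips.
Bearing (0.3125 in plate, F_u = 65 ksi): end bolts L_c = 1.875 − 0.9375/2 = 1.40625, R_n = min(1.2×1.40625×0.3125×65, 2.4×0.875×0.3125×65) = 34.277 kips/bolt; interior L_c = 2.5625 − 0.9375 = 1.625, R_n = 39.609 kips/bolt. φR_n = 0.75 × (1×34.277 + 1×39.609) = 55.4 kips.
Tension yield (gross): A_g = 6.375×0.3125 = 1.9922 in². φR_n = 0.90 × 50 × 1.9922 = 89.6 kips.
Governing: min(48.7, 55.4, 89.6) = 48.7 kips → bolt shear.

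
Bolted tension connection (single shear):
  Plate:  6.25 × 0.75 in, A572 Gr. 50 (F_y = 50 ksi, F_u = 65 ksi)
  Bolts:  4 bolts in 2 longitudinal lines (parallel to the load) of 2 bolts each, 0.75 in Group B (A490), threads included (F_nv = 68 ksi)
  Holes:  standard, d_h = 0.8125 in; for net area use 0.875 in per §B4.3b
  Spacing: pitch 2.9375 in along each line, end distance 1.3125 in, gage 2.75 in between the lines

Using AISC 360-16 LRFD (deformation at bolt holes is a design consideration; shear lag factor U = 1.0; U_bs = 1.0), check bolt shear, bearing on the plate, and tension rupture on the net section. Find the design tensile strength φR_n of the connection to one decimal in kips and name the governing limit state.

Bolt shear: A_b = π(0.75)²/4 = 0.44179 in². φR_n = 0.75 × 68 × 0.44179 × 4 × 1 = 90.1 kips.
Bearing (0.75 in plate, F_u = 65 ksi): end bolts L_c = 1.3125 − 0.8125/2 = 0.90625, R_n = min(1.2×0.90625×0.75×65, 2.4×0.75×0.75×65) = 53.016 kips/bolt; interior L_c = 2.9375 − 0.8125 = 2.125, R_n = 87.75 kips/bolt. φR_n = 0.75 × (2×53.016 + 2×87.75) = 211.1 kips.
Tension rupture (net): A_n = (6.25 − 2×0.875)×0.75 = 3.375 in² (U = 1.0, A_e = A_n). φR_n = 0.75 × 65 × 3.375 = 164.5 kips.
Governing: min(90.1, 211.1, 164.5) = 90.1 kips → bolt shear.

90.1 kips (bolt shear governs)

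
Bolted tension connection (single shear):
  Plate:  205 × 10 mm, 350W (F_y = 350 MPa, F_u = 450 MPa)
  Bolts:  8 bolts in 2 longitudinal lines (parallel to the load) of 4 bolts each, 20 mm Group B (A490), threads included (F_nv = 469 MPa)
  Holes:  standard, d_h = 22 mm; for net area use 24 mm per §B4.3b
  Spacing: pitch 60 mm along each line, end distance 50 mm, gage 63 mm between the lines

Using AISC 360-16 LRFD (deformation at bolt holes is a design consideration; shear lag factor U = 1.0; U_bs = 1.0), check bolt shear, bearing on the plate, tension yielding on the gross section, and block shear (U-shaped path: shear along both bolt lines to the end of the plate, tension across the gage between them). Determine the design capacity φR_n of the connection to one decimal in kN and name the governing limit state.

645.8 kN (gross-section yield governs)

Bolt shear: A_b = π(20)²/4 = 314.16 mm². φR_n = 0.75 × 469 × 314.16 × 8 × 1 = 884.0 kN.
Bearing (10 mm plate, F_u = 450 MPa): end bolts L_c = 50 − 22/2 = 39, R_n = min(1.2×39×10×450, 2.4×20×10×450) = 210.6 kN/bolt; interior L_c = 60 − 22 = 38, R_n = 205.2 kN/bolt. φR_n = 0.75 × (2×210.6 + 6×205.2) = 1239.3 kN.
Tension yield (gross): A_g = 205×10 = 2050 mm². φR_n = 0.90 × 350 × 2050 = 645.8 kN.
Block shear: shear path 2×[50+3×60] = 2×230 mm, A_gv = 4600, A_nv = 2×(230 − 3.5×24)×10 = 2920 mm²; tension across gage: (63 − 1×24)×10 = 390 mm². R_n = min(0.6×450×2920, 0.6×350×4600) + 1.0×450×390 = min(788.4, 966) + 175.5 = 963.9 kN. φR_n = 0.75 × 963.9 = 722.9 kN.
Governing: min(884.0, 1239.3, 645.8, 722.9) = 645.8 kN → gross-section yield.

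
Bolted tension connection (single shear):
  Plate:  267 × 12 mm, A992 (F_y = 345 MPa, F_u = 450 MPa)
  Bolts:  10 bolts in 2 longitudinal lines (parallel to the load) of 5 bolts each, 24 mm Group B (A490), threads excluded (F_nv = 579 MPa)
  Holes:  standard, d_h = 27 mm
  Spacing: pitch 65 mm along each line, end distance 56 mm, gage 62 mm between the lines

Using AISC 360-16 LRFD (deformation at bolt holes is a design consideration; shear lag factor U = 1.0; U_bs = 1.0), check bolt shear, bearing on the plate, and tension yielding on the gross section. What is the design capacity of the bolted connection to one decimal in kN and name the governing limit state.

Bolt shear: A_b = π(24)²/4 = 452.39 mm². φR_n = 0.75 × 579 × 452.39 × 10 × 1 = 1964.5 kN.
Bearing (12 mm plate, F_u = 450 MPa): end bolts L_c = 56 − 27/2 = 42.5, R_n = min(1.2×42.5×12×450, 2.4×24×12×450) = 275.4 kN/bolt; interior L_c = 65 − 27 = 38, R_n = 246.24 kN/bolt. φR_n = 0.75 × (2×275.4 + 8×246.24) = 1890.5 kN.
Tension yield (gross): A_g = 267×12 = 3204 mm². φR_n = 0.90 × 345 × 3204 = 994.8 kN.
Governing: min(1964.5, 1890.5, 994.8) = 994.8 kN → gross-section yield.

994.8 kN (gross-section yield governs)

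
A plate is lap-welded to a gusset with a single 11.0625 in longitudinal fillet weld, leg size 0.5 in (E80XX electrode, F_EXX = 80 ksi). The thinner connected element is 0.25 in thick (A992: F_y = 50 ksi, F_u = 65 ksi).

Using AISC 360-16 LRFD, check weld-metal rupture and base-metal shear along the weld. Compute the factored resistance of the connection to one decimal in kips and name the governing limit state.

80.9 kips (base-metal shear governs)

Weld metal: throat = 0.707×0.5 = 0.3535 in, L = 11.0625 in. φR_n = 0.75 × 0.6 × 80 × 0.3535 × 11.0625 = 140.8 kips.
Base metal shear (0.25 in plate): yield φR_n = 1.0×0.6×50×0.25×11.0625 = 83.0 kips; rupture φR_n = 0.75×0.6×65×0.25×11.0625 = 80.9 kips; take 80.9 kips (rupture).
Governing: min(140.8, 80.9) = 80.9 kips → base-metal shear.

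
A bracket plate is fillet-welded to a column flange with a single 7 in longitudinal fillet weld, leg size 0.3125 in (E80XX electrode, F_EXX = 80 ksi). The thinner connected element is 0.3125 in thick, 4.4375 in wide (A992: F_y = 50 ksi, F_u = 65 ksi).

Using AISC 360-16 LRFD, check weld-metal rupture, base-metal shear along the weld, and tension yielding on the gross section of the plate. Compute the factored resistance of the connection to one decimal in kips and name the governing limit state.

Weld metal: throat = 0.707×0.3125 = 0.22094 in, L = 7 in. φR_n = 0.75 × 0.6 × 80 × 0.22094 × 7 = 55.7 kips.
Base metal shear (0.3125 in plate): yield φR_n = 1.0×0.6×50×0.3125×7 = 65.6 kips; rupture φR_n = 0.75×0.6×65×0.3125×7 = 64.0 kips; take 64.0 kips (rupture).
Tension yield (gross): A_g = 4.4375×0.3125 = 1.3867 in². φR_n = 0.90 × 50 × 1.3867 = 62.4 kips.
Governing: min(55.7, 64.0, 62.4) = 55.7 kips → weld metal.

55.7 kips (weld metal governs)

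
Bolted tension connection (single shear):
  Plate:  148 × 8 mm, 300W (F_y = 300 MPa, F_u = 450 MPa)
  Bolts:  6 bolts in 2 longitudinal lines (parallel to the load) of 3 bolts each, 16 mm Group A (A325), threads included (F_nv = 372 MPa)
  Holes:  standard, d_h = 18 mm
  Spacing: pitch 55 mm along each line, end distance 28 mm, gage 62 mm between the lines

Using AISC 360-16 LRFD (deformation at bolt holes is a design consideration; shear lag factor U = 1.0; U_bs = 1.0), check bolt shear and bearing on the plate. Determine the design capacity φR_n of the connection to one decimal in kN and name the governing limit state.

336.6 kN (bolt shear governs)

Bolt shear: A_b = π(16)²/4 = 201.06 mm². φR_n = 0.75 × 372 × 201.06 × 6 × 1 = 336.6 kN.
Bearing (8 mm plate, F_u = 450 MPa): end bolts L_c = 28 − 18/2 = 19, R_n = min(1.2×19×8×450, 2.4×16×8×450) = 82.08 kN/bolt; interior L_c = 55 − 18 = 37, R_n = 138.24 kN/bolt. φR_n = 0.75 × (2×82.08 + 4×138.24) = 537.8 kN.
Governing: min(336.6, 537.8) = 336.6 kN → bolt shear.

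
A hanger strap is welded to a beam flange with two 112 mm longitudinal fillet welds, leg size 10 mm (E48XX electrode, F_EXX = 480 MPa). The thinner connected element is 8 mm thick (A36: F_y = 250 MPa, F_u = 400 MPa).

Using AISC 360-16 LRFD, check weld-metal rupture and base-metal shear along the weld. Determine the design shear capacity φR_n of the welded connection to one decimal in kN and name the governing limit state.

Weld metal: throat = 0.707×10 = 7.07 mm, L = 2×112 = 224 mm. φR_n = 0.75 × 0.6 × 480 × 7.07 × 224 = 342.1 kN.
Base metal shear (8 mm plate): yield φR_n = 1.0×0.6×250×8×224 = 268.8 kN; rupture φR_n = 0.75×0.6×400×8×224 = 322.6 kN; take 268.8 kN (yield).
Governing: min(342.1, 268.8) = 268.8 kN → base-metal shear.

268.8 kN (base-metal shear governs)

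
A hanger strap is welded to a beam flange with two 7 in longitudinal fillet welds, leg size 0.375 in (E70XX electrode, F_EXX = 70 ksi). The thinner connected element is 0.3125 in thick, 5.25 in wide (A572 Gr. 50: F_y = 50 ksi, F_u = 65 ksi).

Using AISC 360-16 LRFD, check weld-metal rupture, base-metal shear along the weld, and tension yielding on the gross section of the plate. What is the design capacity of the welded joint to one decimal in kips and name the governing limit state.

Weld metal: throat = 0.707×0.375 = 0.26513 in, L = 2×7 = 14 in. φR_n = 0.75 × 0.6 × 70 × 0.26513 × 14 = 116.9 kips.
Base metal shear (0.3125 in plate): yield φR_n = 1.0×0.6×50×0.3125×14 = 131.3 kips; rupture φR_n = 0.75×0.6×65×0.3125×14 = 128.0 kips; take 128.0 kips (rupture).
Tension yield (gross): A_g = 5.25×0.3125 = 1.6406 in². φR_n = 0.90 × 50 × 1.6406 = 73.8 kips.
Governing: min(116.9, 128.0, 73.8) = 73.8 kips → gross-section yield.

73.8 kips (gross-section yield governs)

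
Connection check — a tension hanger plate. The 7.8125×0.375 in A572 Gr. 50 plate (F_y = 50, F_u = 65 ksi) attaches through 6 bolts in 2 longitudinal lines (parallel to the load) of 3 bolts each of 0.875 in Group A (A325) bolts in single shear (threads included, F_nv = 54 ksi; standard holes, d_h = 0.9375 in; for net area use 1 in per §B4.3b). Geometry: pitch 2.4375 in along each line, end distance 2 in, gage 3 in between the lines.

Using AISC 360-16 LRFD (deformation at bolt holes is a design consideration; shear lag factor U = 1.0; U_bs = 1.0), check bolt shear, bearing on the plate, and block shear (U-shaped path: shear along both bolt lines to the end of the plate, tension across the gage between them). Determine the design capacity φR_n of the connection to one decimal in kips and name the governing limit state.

132.5 kips (block shear governs)

Bolt shear: A_b = π(0.875)²/4 = 0.60132 in². φR_n = 0.75 × 54 × 0.60132 × 6 × 1 = 146.1 kips.
Bearing (0.375 in plate, F_u = 65 ksi): end bolts L_c = 2 − 0.9375/2 = 1.53125, R_n = min(1.2×1.53125×0.375×65, 2.4×0.875×0.375×65) = 44.789 kips/bolt; interior L_c = 2.4375 − 0.9375 = 1.5, R_n = 43.875 kips/bolt. φR_n = 0.75 × (2×44.789 + 4×43.875) = 198.8 kips.
Block shear: shear path 2×[2+2×2.4375] = 2×6.875 in, A_gv = 5.1563, A_nv = 2×(6.875 − 2.5×1)×0.375 = 3.2813 in²; tension across gage: (3 − 1×1)×0.375 = 0.75 in². R_n = min(0.6×65×3.2813, 0.6×50×5.1563) + 1.0×65×0.75 = min(127.97, 154.69) + 48.75 = 176.72 kips. φR_n = 0.75 × 176.72 = 132.5 kips.
Governing: min(146.1, 198.8, 132.5) = 132.5 kips → block shear.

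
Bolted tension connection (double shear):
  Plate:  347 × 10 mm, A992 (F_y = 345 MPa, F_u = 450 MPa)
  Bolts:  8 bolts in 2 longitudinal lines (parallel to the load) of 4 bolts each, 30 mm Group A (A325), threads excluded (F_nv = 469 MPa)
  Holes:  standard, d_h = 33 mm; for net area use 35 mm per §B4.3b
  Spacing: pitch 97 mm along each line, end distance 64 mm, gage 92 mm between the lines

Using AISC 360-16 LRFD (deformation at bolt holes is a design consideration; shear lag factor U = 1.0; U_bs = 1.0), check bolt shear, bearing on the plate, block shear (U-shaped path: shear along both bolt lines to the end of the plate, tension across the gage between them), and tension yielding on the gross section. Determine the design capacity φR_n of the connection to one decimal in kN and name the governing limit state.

Bolt shear: A_b = π(30)²/4 = 706.86 mm². φR_n = 0.75 × 469 × 706.86 × 8 × 2 = 3978.2 kN.
Bearing (10 mm plate, F_u = 450 MPa): end bolts L_c = 64 − 33/2 = 47.5, R_n = min(1.2×47.5×10×450, 2.4×30×10×450) = 256.5 kN/bolt; interior L_c = 97 − 33 = 64, R_n = 324 kN/bolt. φR_n = 0.75 × (2×256.5 + 6×324) = 1842.8 kN.
Block shear: shear path 2×[64+3×97] = 2×355 mm, A_gv = 7100, A_nv = 2×(355 − 3.5×35)×10 = 4650 mm²; tension across gage: (92 − 1×35)×10 = 570 mm². R_n = min(0.6×450×4650, 0.6×345×7100) + 1.0×450×570 = min(1255.5, 1469.7) + 256.5 = 1512 kN. φR_n = 0.75 × 1512 = 1134.0 kN.
Tension yield (gross): A_g = 347×10 = 3470 mm². φR_n = 0.90 × 345 × 3470 = 1077.4 kN.
Governing: min(3978.2, 1842.8, 1134.0, 1077.4) = 1077.4 kN → gross-section yield.

1077.4 kN (gross-section yield governs)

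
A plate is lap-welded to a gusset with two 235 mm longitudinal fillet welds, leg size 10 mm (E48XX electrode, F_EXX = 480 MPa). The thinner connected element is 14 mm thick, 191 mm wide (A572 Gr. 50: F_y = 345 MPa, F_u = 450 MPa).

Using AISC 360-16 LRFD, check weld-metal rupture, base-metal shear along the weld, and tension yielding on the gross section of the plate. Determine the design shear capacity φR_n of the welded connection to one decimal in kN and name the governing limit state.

717.7 kN (weld metal governs)

Weld metal: throat = 0.707×10 = 7.07 mm, L = 2×235 = 470 mm. φR_n = 0.75 × 0.6 × 480 × 7.07 × 470 = 717.7 kN.
Base metal shear (14 mm plate): yield φR_n = 1.0×0.6×345×14×470 = 1362.1 kN; rupture φR_n = 0.75×0.6×450×14×470 = 1332.5 kN; take 1332.5 kN (rupture).
Tension yield (gross): A_g = 191×14 = 2674 mm². φR_n = 0.90 × 345 × 2674 = 830.3 kN.
Governing: min(717.7, 1332.5, 830.3) = 717.7 kN → weld metal.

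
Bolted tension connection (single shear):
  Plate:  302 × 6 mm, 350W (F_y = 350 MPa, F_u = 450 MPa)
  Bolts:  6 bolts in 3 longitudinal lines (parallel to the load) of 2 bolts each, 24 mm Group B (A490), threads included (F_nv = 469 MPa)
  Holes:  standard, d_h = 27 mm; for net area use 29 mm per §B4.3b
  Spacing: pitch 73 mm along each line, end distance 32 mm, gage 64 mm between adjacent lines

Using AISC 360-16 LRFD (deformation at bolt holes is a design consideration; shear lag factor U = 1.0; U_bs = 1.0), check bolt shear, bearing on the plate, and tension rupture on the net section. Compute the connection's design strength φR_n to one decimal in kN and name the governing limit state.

435.4 kN (net-section rupture governs)

Bolt shear: A_b = π(24)²/4 = 452.39 mm². φR_n = 0.75 × 469 × 452.39 × 6 × 1 = 954.8 kN.
Bearing (6 mm plate, F_u = 450 MPa): end bolts L_c = 32 − 27/2 = 18.5, R_n = min(1.2×18.5×6×450, 2.4×24×6×450) = 59.94 kN/bolt; interior L_c = 73 − 27 = 46, R_n = 149.04 kN/bolt. φR_n = 0.75 × (3×59.94 + 3×149.04) = 470.2 kN.
Tension rupture (net): A_n = (302 − 3×29)×6 = 1290 mm² (U = 1.0, A_e = A_n). φR_n = 0.75 × 450 × 1290 = 435.4 kN.
Governing: min(954.8, 470.2, 435.4) = 435.4 kN → net-section rupture.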